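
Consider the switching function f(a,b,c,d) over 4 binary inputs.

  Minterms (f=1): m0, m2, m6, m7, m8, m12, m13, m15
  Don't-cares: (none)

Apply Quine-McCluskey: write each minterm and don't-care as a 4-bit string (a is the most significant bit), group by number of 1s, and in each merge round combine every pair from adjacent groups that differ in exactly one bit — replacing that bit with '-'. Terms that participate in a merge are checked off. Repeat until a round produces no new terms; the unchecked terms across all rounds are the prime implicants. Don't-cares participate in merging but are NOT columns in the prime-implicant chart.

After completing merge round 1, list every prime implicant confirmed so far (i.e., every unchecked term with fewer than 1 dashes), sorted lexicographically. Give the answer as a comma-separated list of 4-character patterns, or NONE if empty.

NONE

size-2^0 implicants → 0000(✓)  0010(✓)  0110(✓)  0111(✓)  1000(✓)  1100(✓)  1101(✓)  1111(✓)
size-2^1 implicants → -000  -111  0-10  00-0  011-  1-00  11-1  110-
Unchecked terms (primes): -000, -111, 0-10, 00-0, 011-, 1-00, 11-1, 110-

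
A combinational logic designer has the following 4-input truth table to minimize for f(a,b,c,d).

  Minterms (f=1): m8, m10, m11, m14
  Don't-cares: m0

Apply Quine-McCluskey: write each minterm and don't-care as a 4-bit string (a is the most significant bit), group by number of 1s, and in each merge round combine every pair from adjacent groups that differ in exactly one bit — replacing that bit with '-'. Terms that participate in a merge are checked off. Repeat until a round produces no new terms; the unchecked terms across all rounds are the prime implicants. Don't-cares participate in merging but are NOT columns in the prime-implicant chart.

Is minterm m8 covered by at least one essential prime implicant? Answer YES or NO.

NO

[col 0] 0000*, 1000*, 1010*, 1011*, 1110*
[col 1] -000, 1-10, 10-0, 101-
Prime implicants: -000, 1-10, 10-0, 101-
PI chart (minterm → PIs covering it):
  8 | -000,10-0
  10 | 1-10,10-0,101-
  11 | 101-  (sole → essential)
  14 | 1-10  (sole → essential)
Essential prime implicants: 1-10, 101-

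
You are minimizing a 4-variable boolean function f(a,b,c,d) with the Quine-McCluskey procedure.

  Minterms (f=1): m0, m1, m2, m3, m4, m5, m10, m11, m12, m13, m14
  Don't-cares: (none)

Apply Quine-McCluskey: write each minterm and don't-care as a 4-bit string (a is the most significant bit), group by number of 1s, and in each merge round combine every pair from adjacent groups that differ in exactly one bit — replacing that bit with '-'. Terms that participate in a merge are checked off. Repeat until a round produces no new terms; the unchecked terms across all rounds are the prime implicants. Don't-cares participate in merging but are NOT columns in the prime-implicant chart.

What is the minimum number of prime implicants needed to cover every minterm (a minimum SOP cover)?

4

Round 0: 0000✓ 0001✓ 0010✓ 0011✓ 0100✓ 0101✓ 1010✓ 1011✓ 1100✓ 1101✓ 1110✓
Round 1: -010✓ -011✓ -100✓ -101✓ 0-00✓ 0-01✓ 00-0✓ 00-1✓ 000-✓ 001-✓ 010-✓ 1-10 101-✓ 11-0 110-✓
Round 2: -01- -10- 0-0- 00--
PIs = {-01-, -10-, 0-0-, 00--, 1-10, 11-0}
Coverage chart:
  m0: 0-0-,00--
  m1: 0-0-,00--
  m2: -01-,00--
  m3: -01-,00--
  m4: -10-,0-0-
  m5: -10-,0-0-
  m10: -01-,1-10
  m11: -01- ←essential
  m12: -10-,11-0
  m13: -10- ←essential
  m14: 1-10,11-0
Essential: -01-, -10-
Petrick residual → 0-0-, 1-10
Min cover (4 terms): b'c + bc' + a'c' + acd'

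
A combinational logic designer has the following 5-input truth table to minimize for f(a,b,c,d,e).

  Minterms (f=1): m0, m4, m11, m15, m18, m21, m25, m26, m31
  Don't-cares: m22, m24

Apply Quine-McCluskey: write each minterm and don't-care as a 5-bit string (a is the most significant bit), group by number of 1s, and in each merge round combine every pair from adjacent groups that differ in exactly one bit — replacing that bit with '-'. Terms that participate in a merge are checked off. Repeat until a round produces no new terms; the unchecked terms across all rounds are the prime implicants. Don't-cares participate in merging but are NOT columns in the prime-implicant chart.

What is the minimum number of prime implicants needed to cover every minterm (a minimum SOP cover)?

6

size-2^0 implicants → 00000(✓)  00100(✓)  01011(✓)  01111(✓)  10010(✓)  10101  10110(✓)  11000(✓)  11001(✓)  11010(✓)  11111(✓)
size-2^1 implicants → -1111  00-00  01-11  1-010  10-10  110-0  1100-
Unchecked terms (primes): -1111, 00-00, 01-11, 1-010, 10-10, 10101, 110-0, 1100-
Minterm coverage:
  m0 ⊆ 00-00 [E]
  m4 ⊆ 00-00 [E]
  m11 ⊆ 01-11 [E]
  m15 ⊆ -1111,01-11
  m18 ⊆ 1-010,10-10
  m21 ⊆ 10101 [E]
  m25 ⊆ 1100- [E]
  m26 ⊆ 1-010,110-0
  m31 ⊆ -1111 [E]
E = {-1111, 00-00, 01-11, 10101, 1100-}
Petrick residual → 1-010
Cover = bcde + a'b'd'e' + a'bde + ac'de' + ab'cd'e + abc'd'  |cover|=6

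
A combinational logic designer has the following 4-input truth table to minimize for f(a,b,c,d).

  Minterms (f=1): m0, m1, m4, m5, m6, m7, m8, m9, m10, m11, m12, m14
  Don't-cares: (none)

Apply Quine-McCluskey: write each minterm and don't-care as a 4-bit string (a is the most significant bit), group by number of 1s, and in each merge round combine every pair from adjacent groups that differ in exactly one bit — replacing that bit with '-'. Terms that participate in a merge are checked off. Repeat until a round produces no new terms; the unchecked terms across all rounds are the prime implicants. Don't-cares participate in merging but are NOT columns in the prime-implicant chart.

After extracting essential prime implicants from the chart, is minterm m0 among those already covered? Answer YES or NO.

NO

[col 0] 0000*, 0001*, 0100*, 0101*, 0110*, 0111*, 1000*, 1001*, 1010*, 1011*, 1100*, 1110*
[col 1] -000*, -001*, -100*, -110*, 0-00*, 0-01*, 000-*, 01-0*, 01-1*, 010-*, 011-*, 1-00*, 1-10*, 10-0*, 10-1*, 100-*, 101-*, 11-0*
[col 2] --00, -00-, -1-0, 0-0-, 01--, 1--0, 10--
Prime implicants: --00, -00-, -1-0, 0-0-, 01--, 1--0, 10--
PI chart (minterm → PIs covering it):
  0 | --00,-00-,0-0-
  1 | -00-,0-0-
  4 | --00,-1-0,0-0-,01--
  5 | 0-0-,01--
  6 | -1-0,01--
  7 | 01--  (sole → essential)
  8 | --00,-00-,1--0,10--
  9 | -00-,10--
  10 | 1--0,10--
  11 | 10--  (sole → essential)
  12 | --00,-1-0,1--0
  14 | -1-0,1--0
Essential prime implicants: 01--, 10--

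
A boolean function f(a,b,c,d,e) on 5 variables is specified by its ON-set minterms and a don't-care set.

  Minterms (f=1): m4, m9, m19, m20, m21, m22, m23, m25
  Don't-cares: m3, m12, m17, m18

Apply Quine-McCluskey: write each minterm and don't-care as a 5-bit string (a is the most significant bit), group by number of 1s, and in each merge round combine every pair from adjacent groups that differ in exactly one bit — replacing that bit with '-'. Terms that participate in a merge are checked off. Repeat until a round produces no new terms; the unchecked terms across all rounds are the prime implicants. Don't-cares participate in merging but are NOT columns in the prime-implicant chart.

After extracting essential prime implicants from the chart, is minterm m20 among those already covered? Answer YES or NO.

NO

[col 0] 00011*, 00100*, 01001*, 01100*, 10001*, 10010*, 10011*, 10100*, 10101*, 10110*, 10111*, 11001*
[col 1] -0011, -0100, -1001, 0-100, 1-001, 10-01*, 10-10*, 10-11*, 100-1*, 1001-*, 101-0*, 101-1*, 1010-*, 1011-*
[col 2] 10--1, 10-1-, 101--
Prime implicants: -0011, -0100, -1001, 0-100, 1-001, 10--1, 10-1-, 101--
PI chart (minterm → PIs covering it):
  4 | -0100,0-100
  9 | -1001  (sole → essential)
  19 | -0011,10--1,10-1-
  20 | -0100,101--
  21 | 10--1,101--
  22 | 10-1-,101--
  23 | 10--1,10-1-,101--
  25 | -1001,1-001
Essential prime implicants: -1001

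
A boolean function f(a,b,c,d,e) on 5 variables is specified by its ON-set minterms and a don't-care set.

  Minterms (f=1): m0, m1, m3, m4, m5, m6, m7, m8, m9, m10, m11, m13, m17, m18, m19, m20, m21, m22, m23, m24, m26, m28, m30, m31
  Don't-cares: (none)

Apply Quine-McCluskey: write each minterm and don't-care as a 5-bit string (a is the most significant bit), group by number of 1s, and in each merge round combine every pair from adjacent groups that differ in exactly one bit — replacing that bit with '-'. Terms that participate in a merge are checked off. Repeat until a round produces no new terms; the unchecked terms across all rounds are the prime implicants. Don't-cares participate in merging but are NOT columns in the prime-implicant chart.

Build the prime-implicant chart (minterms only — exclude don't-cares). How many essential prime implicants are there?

4

Round 0: 00000✓ 00001✓ 00011✓ 00100✓ 00101✓ 00110✓ 00111✓ 01000✓ 01001✓ 01010✓ 01011✓ 01101✓ 10001✓ 10010✓ 10011✓ 10100✓ 10101✓ 10110✓ 10111✓ 11000✓ 11010✓ 11100✓ 11110✓ 11111✓
Round 1: -0001✓ -0011✓ -0100✓ -0101✓ -0110✓ -0111✓ -1000✓ -1010✓ 0-000✓ 0-001✓ 0-011✓ 0-101✓ 00-00✓ 00-01✓ 00-11✓ 000-1✓ 0000-✓ 001-0✓ 001-1✓ 0010-✓ 0011-✓ 01-01✓ 010-0✓ 010-1✓ 0100-✓ 0101-✓ 1-010✓ 1-100✓ 1-110✓ 1-111✓ 10-01✓ 10-10✓ 10-11✓ 100-1✓ 1001-✓ 101-0✓ 101-1✓ 1010-✓ 1011-✓ 11-00✓ 11-10✓ 110-0✓ 111-0✓ 1111-✓
Round 2: -0-01✓ -0-11✓ -00-1✓ -01-0✓ -01-1✓ -010-✓ -011-✓ -10-0 0--01 0-0-1 0-00- 00--1✓ 00-0- 001--✓ 010-- 1--10 1-1-0 1-11- 10--1✓ 10-1- 101--✓ 11--0
Round 3: -0--1 -01--
PIs = {-0--1, -01--, -10-0, 0--01, 0-0-1, 0-00-, 00-0-, 010--, 1--10, 1-1-0, 1-11-, 10-1-, 11--0}
Coverage chart:
  m0: 0-00-,00-0-
  m1: -0--1,0--01,0-0-1,0-00-,00-0-
  m3: -0--1,0-0-1
  m4: -01--,00-0-
  m5: -0--1,-01--,0--01,00-0-
  m6: -01-- ←essential
  m7: -0--1,-01--
  m8: -10-0,0-00-,010--
  m9: 0--01,0-0-1,0-00-,010--
  m10: -10-0,010--
  m11: 0-0-1,010--
  m13: 0--01 ←essential
  m17: -0--1 ←essential
  m18: 1--10,10-1-
  m19: -0--1,10-1-
  m20: -01--,1-1-0
  m21: -0--1,-01--
  m22: -01--,1--10,1-1-0,1-11-,10-1-
  m23: -0--1,-01--,1-11-,10-1-
  m24: -10-0,11--0
  m26: -10-0,1--10,11--0
  m28: 1-1-0,11--0
  m30: 1--10,1-1-0,1-11-,11--0
  m31: 1-11- ←essential
Essential: -0--1, -01--, 0--01, 1-11-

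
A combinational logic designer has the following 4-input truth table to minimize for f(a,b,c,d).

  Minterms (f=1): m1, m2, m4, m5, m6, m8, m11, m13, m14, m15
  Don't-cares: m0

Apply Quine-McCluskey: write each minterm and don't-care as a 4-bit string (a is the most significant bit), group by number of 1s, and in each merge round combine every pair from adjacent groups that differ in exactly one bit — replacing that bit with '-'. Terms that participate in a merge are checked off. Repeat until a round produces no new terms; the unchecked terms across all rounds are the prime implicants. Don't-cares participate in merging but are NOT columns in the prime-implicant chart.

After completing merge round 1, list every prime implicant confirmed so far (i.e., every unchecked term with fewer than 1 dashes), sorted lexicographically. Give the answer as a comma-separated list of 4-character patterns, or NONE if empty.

NONE

Round 0: 0000✓ 0001✓ 0010✓ 0100✓ 0101✓ 0110✓ 1000✓ 1011✓ 1101✓ 1110✓ 1111✓
Round 1: -000 -101 -110 0-00✓ 0-01✓ 0-10✓ 00-0✓ 000-✓ 01-0✓ 010-✓ 1-11 11-1 111-
Round 2: 0--0 0-0-
PIs = {-000, -101, -110, 0--0, 0-0-, 1-11, 11-1, 111-}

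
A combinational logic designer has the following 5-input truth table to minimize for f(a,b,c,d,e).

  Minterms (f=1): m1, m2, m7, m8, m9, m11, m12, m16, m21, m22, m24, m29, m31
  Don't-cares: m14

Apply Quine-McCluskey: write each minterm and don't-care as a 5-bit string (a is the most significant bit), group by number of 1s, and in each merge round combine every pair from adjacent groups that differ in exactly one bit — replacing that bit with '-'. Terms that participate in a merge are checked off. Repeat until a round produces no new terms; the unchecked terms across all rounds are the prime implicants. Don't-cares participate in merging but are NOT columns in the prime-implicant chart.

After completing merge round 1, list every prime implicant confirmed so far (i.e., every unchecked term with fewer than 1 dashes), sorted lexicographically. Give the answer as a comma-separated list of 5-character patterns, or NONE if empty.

00010, 00111, 10110

Round 0: 00001✓ 00010 00111 01000✓ 01001✓ 01011✓ 01100✓ 01110✓ 10000✓ 10101✓ 10110 11000✓ 11101✓ 11111✓
Round 1: -1000 0-001 01-00 010-1 0100- 011-0 1-000 1-101 111-1
PIs = {-1000, 0-001, 00010, 00111, 01-00, 010-1, 0100-, 011-0, 1-000, 1-101, 10110, 111-1}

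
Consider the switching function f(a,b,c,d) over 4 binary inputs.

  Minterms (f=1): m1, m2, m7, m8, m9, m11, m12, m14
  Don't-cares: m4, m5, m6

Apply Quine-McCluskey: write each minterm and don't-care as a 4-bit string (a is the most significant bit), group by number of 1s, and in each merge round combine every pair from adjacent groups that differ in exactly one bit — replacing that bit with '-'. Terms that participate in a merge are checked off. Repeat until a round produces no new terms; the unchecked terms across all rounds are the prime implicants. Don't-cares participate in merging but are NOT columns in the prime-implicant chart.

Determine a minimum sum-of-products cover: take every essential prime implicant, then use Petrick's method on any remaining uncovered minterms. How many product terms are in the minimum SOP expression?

[col 0] 0001*, 0010*, 0100*, 0101*, 0110*, 0111*, 1000*, 1001*, 1011*, 1100*, 1110*
[col 1] -001, -100*, -110*, 0-01, 0-10, 01-0*, 01-1*, 010-*, 011-*, 1-00, 10-1, 100-, 11-0*
[col 2] -1-0, 01--
Prime implicants: -001, -1-0, 0-01, 0-10, 01--, 1-00, 10-1, 100-
PI chart (minterm → PIs covering it):
  1 | -001,0-01
  2 | 0-10  (sole → essential)
  7 | 01--  (sole → essential)
  8 | 1-00,100-
  9 | -001,10-1,100-
  11 | 10-1  (sole → essential)
  12 | -1-0,1-00
  14 | -1-0  (sole → essential)
Essential prime implicants: -1-0, 0-10, 01--, 10-1
Petrick residual → -001, 1-00
Minimum SOP uses 6 PIs: b'c'd + bd' + a'cd' + a'b + ac'd' + ab'd

6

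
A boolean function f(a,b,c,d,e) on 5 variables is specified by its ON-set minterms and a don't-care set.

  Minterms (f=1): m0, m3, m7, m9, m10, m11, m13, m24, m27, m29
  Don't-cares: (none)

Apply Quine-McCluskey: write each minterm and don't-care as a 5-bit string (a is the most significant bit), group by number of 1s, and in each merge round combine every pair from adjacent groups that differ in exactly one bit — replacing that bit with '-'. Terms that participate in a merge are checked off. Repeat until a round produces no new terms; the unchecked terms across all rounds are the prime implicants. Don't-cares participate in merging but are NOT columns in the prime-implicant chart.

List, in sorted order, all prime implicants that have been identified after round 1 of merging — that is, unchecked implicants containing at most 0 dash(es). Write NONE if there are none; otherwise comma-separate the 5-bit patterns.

size-2^0 implicants → 00000  00011(✓)  00111(✓)  01001(✓)  01010(✓)  01011(✓)  01101(✓)  11000  11011(✓)  11101(✓)
size-2^1 implicants → -1011  -1101  0-011  00-11  01-01  010-1  0101-
Unchecked terms (primes): -1011, -1101, 0-011, 00-11, 00000, 01-01, 010-1, 0101-, 11000

00000, 11000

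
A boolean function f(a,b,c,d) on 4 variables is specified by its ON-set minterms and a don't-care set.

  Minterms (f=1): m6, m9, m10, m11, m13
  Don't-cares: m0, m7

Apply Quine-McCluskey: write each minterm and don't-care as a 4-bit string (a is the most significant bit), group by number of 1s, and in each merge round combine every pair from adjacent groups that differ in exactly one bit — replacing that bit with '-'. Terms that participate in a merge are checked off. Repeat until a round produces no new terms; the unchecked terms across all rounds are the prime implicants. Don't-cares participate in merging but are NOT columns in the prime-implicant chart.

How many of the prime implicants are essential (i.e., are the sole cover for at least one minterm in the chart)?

[col 0] 0000, 0110*, 0111*, 1001*, 1010*, 1011*, 1101*
[col 1] 011-, 1-01, 10-1, 101-
Prime implicants: 0000, 011-, 1-01, 10-1, 101-
PI chart (minterm → PIs covering it):
  6 | 011-  (sole → essential)
  9 | 1-01,10-1
  10 | 101-  (sole → essential)
  11 | 10-1,101-
  13 | 1-01  (sole → essential)
Essential prime implicants: 011-, 1-01, 101-

3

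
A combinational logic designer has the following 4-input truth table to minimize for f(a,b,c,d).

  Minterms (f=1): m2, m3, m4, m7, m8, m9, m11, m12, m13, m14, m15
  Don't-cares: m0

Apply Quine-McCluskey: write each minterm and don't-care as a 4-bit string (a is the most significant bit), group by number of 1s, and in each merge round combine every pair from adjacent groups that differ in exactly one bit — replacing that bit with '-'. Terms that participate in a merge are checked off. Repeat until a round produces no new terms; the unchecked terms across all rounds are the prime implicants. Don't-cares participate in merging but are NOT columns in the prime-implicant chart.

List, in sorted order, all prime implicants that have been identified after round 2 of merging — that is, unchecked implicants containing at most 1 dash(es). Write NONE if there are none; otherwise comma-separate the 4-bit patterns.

00-0, 001-

[col 0] 0000*, 0010*, 0011*, 0100*, 0111*, 1000*, 1001*, 1011*, 1100*, 1101*, 1110*, 1111*
[col 1] -000*, -011*, -100*, -111*, 0-00*, 0-11*, 00-0, 001-, 1-00*, 1-01*, 1-11*, 10-1*, 100-*, 11-0*, 11-1*, 110-*, 111-*
[col 2] --00, --11, 1--1, 1-0-, 11--
Prime implicants: --00, --11, 00-0, 001-, 1--1, 1-0-, 11--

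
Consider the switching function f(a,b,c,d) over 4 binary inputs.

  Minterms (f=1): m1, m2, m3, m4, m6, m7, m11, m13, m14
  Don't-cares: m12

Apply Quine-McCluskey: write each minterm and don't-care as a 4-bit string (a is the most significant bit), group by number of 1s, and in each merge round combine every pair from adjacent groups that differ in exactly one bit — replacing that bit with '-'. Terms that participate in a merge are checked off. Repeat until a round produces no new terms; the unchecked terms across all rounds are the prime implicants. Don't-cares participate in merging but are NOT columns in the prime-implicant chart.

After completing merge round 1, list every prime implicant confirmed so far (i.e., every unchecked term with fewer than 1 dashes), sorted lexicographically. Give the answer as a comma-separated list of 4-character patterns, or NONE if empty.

Round 0: 0001✓ 0010✓ 0011✓ 0100✓ 0110✓ 0111✓ 1011✓ 1100✓ 1101✓ 1110✓
Round 1: -011 -100✓ -110✓ 0-10✓ 0-11✓ 00-1 001-✓ 01-0✓ 011-✓ 11-0✓ 110-
Round 2: -1-0 0-1-
PIs = {-011, -1-0, 0-1-, 00-1, 110-}

NONE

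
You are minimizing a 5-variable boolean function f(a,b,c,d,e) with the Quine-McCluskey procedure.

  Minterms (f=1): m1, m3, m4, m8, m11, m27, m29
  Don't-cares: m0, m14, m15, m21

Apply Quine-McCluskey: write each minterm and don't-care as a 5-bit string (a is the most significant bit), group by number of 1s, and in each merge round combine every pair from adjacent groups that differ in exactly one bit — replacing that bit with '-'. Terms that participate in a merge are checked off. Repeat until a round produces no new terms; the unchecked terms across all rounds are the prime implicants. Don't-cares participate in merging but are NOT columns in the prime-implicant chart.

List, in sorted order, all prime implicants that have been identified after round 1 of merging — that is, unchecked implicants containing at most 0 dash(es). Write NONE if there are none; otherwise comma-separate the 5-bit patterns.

size-2^0 implicants → 00000(✓)  00001(✓)  00011(✓)  00100(✓)  01000(✓)  01011(✓)  01110(✓)  01111(✓)  10101(✓)  11011(✓)  11101(✓)
size-2^1 implicants → -1011  0-000  0-011  00-00  000-1  0000-  01-11  0111-  1-101
Unchecked terms (primes): -1011, 0-000, 0-011, 00-00, 000-1, 0000-, 01-11, 0111-, 1-101

NONE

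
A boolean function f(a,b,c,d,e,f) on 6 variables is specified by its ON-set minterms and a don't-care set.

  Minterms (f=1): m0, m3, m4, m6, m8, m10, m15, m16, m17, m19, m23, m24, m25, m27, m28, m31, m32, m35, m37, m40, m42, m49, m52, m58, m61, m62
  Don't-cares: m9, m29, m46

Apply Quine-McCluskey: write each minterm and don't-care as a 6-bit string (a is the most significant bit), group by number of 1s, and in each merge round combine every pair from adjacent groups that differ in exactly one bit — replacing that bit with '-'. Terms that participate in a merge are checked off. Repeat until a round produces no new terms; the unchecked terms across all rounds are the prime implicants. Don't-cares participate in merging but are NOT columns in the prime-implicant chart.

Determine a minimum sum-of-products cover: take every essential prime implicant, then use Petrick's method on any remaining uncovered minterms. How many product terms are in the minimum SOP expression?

13

Round 0: 000000✓ 000011✓ 000100✓ 000110✓ 001000✓ 001001✓ 001010✓ 001111✓ 010000✓ 010001✓ 010011✓ 010111✓ 011000✓ 011001✓ 011011✓ 011100✓ 011101✓ 011111✓ 100000✓ 100011✓ 100101 101000✓ 101010✓ 101110✓ 110001✓ 110100 111010✓ 111101✓ 111110✓
Round 1: -00000✓ -00011 -01000✓ -01010✓ -10001 -11101 0-0000✓ 0-0011 0-1000✓ 0-1001✓ 0-1111 00-000✓ 000-00 0001-0 0010-0✓ 00100-✓ 01-000✓ 01-001✓ 01-011✓ 01-111✓ 010-11✓ 0100-1✓ 01000-✓ 011-00✓ 011-01✓ 011-11✓ 0110-1✓ 01100-✓ 0111-1✓ 01110-✓ 1-1010✓ 1-1110✓ 10-000✓ 101-10✓ 1010-0✓ 111-10✓
Round 2: -0-000 -010-0 0--000 0-100- 01--11 01-0-1 01-00- 011--1 011-0- 1-1-10
PIs = {-0-000, -00011, -010-0, -10001, -11101, 0--000, 0-0011, 0-100-, 0-1111, 000-00, 0001-0, 01--11, 01-0-1, 01-00-, 011--1, 011-0-, 1-1-10, 100101, 110100}
Coverage chart:
  m0: -0-000,0--000,000-00
  m3: -00011,0-0011
  m4: 000-00,0001-0
  m6: 0001-0 ←essential
  m8: -0-000,-010-0,0--000,0-100-
  m10: -010-0 ←essential
  m15: 0-1111 ←essential
  m16: 0--000,01-00-
  m17: -10001,01-0-1,01-00-
  m19: 0-0011,01--11,01-0-1
  m23: 01--11 ←essential
  m24: 0--000,0-100-,01-00-,011-0-
  m25: 0-100-,01-0-1,01-00-,011--1,011-0-
  m27: 01--11,01-0-1,011--1
  m28: 011-0- ←essential
  m31: 0-1111,01--11,011--1
  m32: -0-000 ←essential
  m35: -00011 ←essential
  m37: 100101 ←essential
  m40: -0-000,-010-0
  m42: -010-0,1-1-10
  m49: -10001 ←essential
  m52: 110100 ←essential
  m58: 1-1-10 ←essential
  m61: -11101 ←essential
  m62: 1-1-10 ←essential
Essential: -0-000, -00011, -010-0, -10001, -11101, 0-1111, 0001-0, 01--11, 011-0-, 1-1-10, 100101, 110100
Petrick residual → 0--000
Min cover (13 terms): b'd'e'f' + b'c'd'ef + b'cd'f' + bc'd'e'f + bcde'f + a'd'e'f' + a'cdef + a'b'c'df' + a'bef + a'bce' + acef' + ab'c'de'f + abc'de'f'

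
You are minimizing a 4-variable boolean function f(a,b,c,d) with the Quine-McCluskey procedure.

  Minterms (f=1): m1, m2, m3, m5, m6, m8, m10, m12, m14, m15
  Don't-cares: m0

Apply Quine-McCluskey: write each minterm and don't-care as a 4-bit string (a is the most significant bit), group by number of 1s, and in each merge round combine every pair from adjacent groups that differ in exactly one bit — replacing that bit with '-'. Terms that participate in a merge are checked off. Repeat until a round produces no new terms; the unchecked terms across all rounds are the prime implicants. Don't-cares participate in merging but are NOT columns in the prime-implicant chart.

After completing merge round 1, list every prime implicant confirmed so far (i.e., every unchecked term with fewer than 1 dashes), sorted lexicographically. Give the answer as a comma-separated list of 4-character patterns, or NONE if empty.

NONE

[col 0] 0000*, 0001*, 0010*, 0011*, 0101*, 0110*, 1000*, 1010*, 1100*, 1110*, 1111*
[col 1] -000*, -010*, -110*, 0-01, 0-10*, 00-0*, 00-1*, 000-*, 001-*, 1-00*, 1-10*, 10-0*, 11-0*, 111-
[col 2] --10, -0-0, 00--, 1--0
Prime implicants: --10, -0-0, 0-01, 00--, 1--0, 111-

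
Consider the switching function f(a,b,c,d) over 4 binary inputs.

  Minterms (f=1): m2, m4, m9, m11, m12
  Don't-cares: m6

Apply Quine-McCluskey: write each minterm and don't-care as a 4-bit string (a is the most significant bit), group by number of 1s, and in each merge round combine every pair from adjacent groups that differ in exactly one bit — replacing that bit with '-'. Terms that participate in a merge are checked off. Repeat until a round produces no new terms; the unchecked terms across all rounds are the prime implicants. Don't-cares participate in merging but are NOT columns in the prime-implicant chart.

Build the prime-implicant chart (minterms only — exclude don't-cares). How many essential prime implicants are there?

[col 0] 0010*, 0100*, 0110*, 1001*, 1011*, 1100*
[col 1] -100, 0-10, 01-0, 10-1
Prime implicants: -100, 0-10, 01-0, 10-1
PI chart (minterm → PIs covering it):
  2 | 0-10  (sole → essential)
  4 | -100,01-0
  9 | 10-1  (sole → essential)
  11 | 10-1  (sole → essential)
  12 | -100  (sole → essential)
Essential prime implicants: -100, 0-10, 10-1

3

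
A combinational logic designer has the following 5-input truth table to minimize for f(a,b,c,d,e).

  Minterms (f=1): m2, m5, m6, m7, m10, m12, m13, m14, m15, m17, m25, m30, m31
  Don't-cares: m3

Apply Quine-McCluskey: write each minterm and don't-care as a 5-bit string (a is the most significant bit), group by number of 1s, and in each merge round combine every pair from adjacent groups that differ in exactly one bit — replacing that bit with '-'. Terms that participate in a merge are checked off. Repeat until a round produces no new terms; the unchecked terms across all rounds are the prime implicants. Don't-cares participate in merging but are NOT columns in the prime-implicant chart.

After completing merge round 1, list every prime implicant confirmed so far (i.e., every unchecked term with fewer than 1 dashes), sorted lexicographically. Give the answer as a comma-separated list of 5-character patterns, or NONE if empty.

NONE

[col 0] 00010*, 00011*, 00101*, 00110*, 00111*, 01010*, 01100*, 01101*, 01110*, 01111*, 10001*, 11001*, 11110*, 11111*
[col 1] -1110*, -1111*, 0-010*, 0-101*, 0-110*, 0-111*, 00-10*, 00-11*, 0001-*, 001-1*, 0011-*, 01-10*, 011-0*, 011-1*, 0110-*, 0111-*, 1-001, 1111-*
[col 2] -111-, 0--10, 0-1-1, 0-11-, 00-1-, 011--
Prime implicants: -111-, 0--10, 0-1-1, 0-11-, 00-1-, 011--, 1-001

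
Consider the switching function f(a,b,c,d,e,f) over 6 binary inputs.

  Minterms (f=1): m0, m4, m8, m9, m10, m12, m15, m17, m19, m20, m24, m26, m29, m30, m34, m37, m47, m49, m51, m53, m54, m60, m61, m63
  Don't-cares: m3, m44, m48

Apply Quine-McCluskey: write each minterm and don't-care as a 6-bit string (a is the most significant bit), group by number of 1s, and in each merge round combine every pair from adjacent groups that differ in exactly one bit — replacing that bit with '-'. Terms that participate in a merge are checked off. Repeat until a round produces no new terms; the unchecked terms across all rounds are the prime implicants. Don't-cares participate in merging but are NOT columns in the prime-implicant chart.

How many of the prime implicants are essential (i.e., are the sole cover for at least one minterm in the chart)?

11

Round 0: 000000✓ 000011✓ 000100✓ 001000✓ 001001✓ 001010✓ 001100✓ 001111✓ 010001✓ 010011✓ 010100✓ 011000✓ 011010✓ 011101✓ 011110✓ 100010 100101✓ 101100✓ 101111✓ 110000✓ 110001✓ 110011✓ 110101✓ 110110 111100✓ 111101✓ 111111✓
Round 1: -01100 -01111 -10001✓ -10011✓ -11101 0-0011 0-0100 0-1000✓ 0-1010✓ 00-000✓ 00-100✓ 000-00✓ 001-00✓ 0010-0✓ 00100- 0100-1✓ 011-10 0110-0✓ 1-0101 1-1100 1-1111 11-101 110-01 1100-1✓ 11000- 1111-1 11110-
Round 2: -100-1 0-10-0 00--00
PIs = {-01100, -01111, -100-1, -11101, 0-0011, 0-0100, 0-10-0, 00--00, 00100-, 011-10, 1-0101, 1-1100, 1-1111, 100010, 11-101, 110-01, 11000-, 110110, 1111-1, 11110-}
Coverage chart:
  m0: 00--00 ←essential
  m4: 0-0100,00--00
  m8: 0-10-0,00--00,00100-
  m9: 00100- ←essential
  m10: 0-10-0 ←essential
  m12: -01100,00--00
  m15: -01111 ←essential
  m17: -100-1 ←essential
  m19: -100-1,0-0011
  m20: 0-0100 ←essential
  m24: 0-10-0 ←essential
  m26: 0-10-0,011-10
  m29: -11101 ←essential
  m30: 011-10 ←essential
  m34: 100010 ←essential
  m37: 1-0101 ←essential
  m47: -01111,1-1111
  m49: -100-1,110-01,11000-
  m51: -100-1 ←essential
  m53: 1-0101,11-101,110-01
  m54: 110110 ←essential
  m60: 1-1100,11110-
  m61: -11101,11-101,1111-1,11110-
  m63: 1-1111,1111-1
Essential: -01111, -100-1, -11101, 0-0100, 0-10-0, 00--00, 00100-, 011-10, 1-0101, 100010, 110110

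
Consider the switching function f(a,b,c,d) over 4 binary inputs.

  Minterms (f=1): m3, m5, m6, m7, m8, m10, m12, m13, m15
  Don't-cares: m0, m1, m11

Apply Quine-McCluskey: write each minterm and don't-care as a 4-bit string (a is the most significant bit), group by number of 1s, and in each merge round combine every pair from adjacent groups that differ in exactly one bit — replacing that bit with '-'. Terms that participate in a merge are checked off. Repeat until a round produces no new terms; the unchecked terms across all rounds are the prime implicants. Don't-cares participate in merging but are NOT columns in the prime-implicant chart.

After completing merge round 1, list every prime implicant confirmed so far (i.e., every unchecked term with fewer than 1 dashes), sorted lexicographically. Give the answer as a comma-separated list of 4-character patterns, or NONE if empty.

NONE

Round 0: 0000✓ 0001✓ 0011✓ 0101✓ 0110✓ 0111✓ 1000✓ 1010✓ 1011✓ 1100✓ 1101✓ 1111✓
Round 1: -000 -011✓ -101✓ -111✓ 0-01✓ 0-11✓ 00-1✓ 000- 01-1✓ 011- 1-00 1-11✓ 10-0 101- 11-1✓ 110-
Round 2: --11 -1-1 0--1
PIs = {--11, -000, -1-1, 0--1, 000-, 011-, 1-00, 10-0, 101-, 110-}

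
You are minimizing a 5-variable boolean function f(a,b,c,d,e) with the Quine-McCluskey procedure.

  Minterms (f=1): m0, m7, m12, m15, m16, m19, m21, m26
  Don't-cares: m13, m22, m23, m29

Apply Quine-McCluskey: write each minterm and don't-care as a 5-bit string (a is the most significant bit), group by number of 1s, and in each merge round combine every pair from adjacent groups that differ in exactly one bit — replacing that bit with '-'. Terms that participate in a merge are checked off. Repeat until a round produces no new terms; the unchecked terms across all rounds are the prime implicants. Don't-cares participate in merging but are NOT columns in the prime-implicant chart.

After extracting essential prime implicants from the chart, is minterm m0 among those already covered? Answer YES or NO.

[col 0] 00000*, 00111*, 01100*, 01101*, 01111*, 10000*, 10011*, 10101*, 10110*, 10111*, 11010, 11101*
[col 1] -0000, -0111, -1101, 0-111, 011-1, 0110-, 1-101, 10-11, 101-1, 1011-
Prime implicants: -0000, -0111, -1101, 0-111, 011-1, 0110-, 1-101, 10-11, 101-1, 1011-, 11010
PI chart (minterm → PIs covering it):
  0 | -0000  (sole → essential)
  7 | -0111,0-111
  12 | 0110-  (sole → essential)
  15 | 0-111,011-1
  16 | -0000  (sole → essential)
  19 | 10-11  (sole → essential)
  21 | 1-101,101-1
  26 | 11010  (sole → essential)
Essential prime implicants: -0000, 0110-, 10-11, 11010

YES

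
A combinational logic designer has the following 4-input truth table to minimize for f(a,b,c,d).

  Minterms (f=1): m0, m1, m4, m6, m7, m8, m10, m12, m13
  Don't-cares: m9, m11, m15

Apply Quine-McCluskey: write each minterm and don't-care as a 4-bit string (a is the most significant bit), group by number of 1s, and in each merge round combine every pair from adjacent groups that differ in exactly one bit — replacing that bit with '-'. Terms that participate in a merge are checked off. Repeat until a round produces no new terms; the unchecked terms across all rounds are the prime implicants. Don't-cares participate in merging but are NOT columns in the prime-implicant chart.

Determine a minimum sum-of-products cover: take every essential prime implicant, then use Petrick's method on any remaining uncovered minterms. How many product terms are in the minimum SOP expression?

5

size-2^0 implicants → 0000(✓)  0001(✓)  0100(✓)  0110(✓)  0111(✓)  1000(✓)  1001(✓)  1010(✓)  1011(✓)  1100(✓)  1101(✓)  1111(✓)
size-2^1 implicants → -000(✓)  -001(✓)  -100(✓)  -111  0-00(✓)  000-(✓)  01-0  011-  1-00(✓)  1-01(✓)  1-11(✓)  10-0(✓)  10-1(✓)  100-(✓)  101-(✓)  11-1(✓)  110-(✓)
size-2^2 implicants → --00  -00-  1--1  1-0-  10--
Unchecked terms (primes): --00, -00-, -111, 01-0, 011-, 1--1, 1-0-, 10--
Minterm coverage:
  m0 ⊆ --00,-00-
  m1 ⊆ -00- [E]
  m4 ⊆ --00,01-0
  m6 ⊆ 01-0,011-
  m7 ⊆ -111,011-
  m8 ⊆ --00,-00-,1-0-,10--
  m10 ⊆ 10-- [E]
  m12 ⊆ --00,1-0-
  m13 ⊆ 1--1,1-0-
E = {-00-, 10--}
Petrick residual → --00, 011-, 1--1
Cover = c'd' + b'c' + a'bc + ad + ab'  |cover|=5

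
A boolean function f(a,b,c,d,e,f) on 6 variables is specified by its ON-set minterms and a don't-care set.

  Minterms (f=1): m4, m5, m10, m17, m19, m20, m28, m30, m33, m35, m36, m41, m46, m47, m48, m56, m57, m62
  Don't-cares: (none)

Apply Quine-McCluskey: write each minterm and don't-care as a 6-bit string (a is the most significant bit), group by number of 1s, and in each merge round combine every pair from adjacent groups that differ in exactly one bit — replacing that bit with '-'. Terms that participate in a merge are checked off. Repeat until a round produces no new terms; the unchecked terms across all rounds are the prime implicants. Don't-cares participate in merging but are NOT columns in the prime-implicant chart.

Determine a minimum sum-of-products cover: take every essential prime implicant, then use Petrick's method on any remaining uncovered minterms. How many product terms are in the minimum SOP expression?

10

size-2^0 implicants → 000100(✓)  000101(✓)  001010  010001(✓)  010011(✓)  010100(✓)  011100(✓)  011110(✓)  100001(✓)  100011(✓)  100100(✓)  101001(✓)  101110(✓)  101111(✓)  110000(✓)  111000(✓)  111001(✓)  111110(✓)
size-2^1 implicants → -00100  -11110  0-0100  00010-  01-100  0100-1  0111-0  1-1001  1-1110  10-001  1000-1  10111-  11-000  11100-
Unchecked terms (primes): -00100, -11110, 0-0100, 00010-, 001010, 01-100, 0100-1, 0111-0, 1-1001, 1-1110, 10-001, 1000-1, 10111-, 11-000, 11100-
Minterm coverage:
  m4 ⊆ -00100,0-0100,00010-
  m5 ⊆ 00010- [E]
  m10 ⊆ 001010 [E]
  m17 ⊆ 0100-1 [E]
  m19 ⊆ 0100-1 [E]
  m20 ⊆ 0-0100,01-100
  m28 ⊆ 01-100,0111-0
  m30 ⊆ -11110,0111-0
  m33 ⊆ 10-001,1000-1
  m35 ⊆ 1000-1 [E]
  m36 ⊆ -00100 [E]
  m41 ⊆ 1-1001,10-001
  m46 ⊆ 1-1110,10111-
  m47 ⊆ 10111- [E]
  m48 ⊆ 11-000 [E]
  m56 ⊆ 11-000,11100-
  m57 ⊆ 1-1001,11100-
  m62 ⊆ -11110,1-1110
E = {-00100, 00010-, 001010, 0100-1, 1000-1, 10111-, 11-000}
Petrick residual → -11110, 01-100, 1-1001
Cover = b'c'de'f' + bcdef' + a'b'c'de' + a'b'cd'ef' + a'bde'f' + a'bc'd'f + acd'e'f + ab'c'd'f + ab'cde + abd'e'f'  |cover|=10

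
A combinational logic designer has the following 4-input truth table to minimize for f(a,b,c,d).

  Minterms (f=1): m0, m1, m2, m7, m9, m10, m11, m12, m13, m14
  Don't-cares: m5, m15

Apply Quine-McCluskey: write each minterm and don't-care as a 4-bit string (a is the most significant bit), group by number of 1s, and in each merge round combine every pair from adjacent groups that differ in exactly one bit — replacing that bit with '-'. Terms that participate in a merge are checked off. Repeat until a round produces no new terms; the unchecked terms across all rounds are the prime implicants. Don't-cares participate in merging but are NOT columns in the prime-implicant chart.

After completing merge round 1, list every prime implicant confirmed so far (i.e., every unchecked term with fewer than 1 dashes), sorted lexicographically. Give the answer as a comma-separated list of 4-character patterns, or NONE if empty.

NONE

Round 0: 0000✓ 0001✓ 0010✓ 0101✓ 0111✓ 1001✓ 1010✓ 1011✓ 1100✓ 1101✓ 1110✓ 1111✓
Round 1: -001✓ -010 -101✓ -111✓ 0-01✓ 00-0 000- 01-1✓ 1-01✓ 1-10✓ 1-11✓ 10-1✓ 101-✓ 11-0✓ 11-1✓ 110-✓ 111-✓
Round 2: --01 -1-1 1--1 1-1- 11--
PIs = {--01, -010, -1-1, 00-0, 000-, 1--1, 1-1-, 11--}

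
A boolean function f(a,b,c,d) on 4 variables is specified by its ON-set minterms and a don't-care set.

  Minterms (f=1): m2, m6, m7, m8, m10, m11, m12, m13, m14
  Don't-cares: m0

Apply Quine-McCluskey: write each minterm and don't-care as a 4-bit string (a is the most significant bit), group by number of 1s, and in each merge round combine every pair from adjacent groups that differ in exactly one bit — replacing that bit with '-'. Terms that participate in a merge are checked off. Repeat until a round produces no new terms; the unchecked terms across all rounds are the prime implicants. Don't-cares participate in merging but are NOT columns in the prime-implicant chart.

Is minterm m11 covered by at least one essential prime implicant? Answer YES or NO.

Round 0: 0000✓ 0010✓ 0110✓ 0111✓ 1000✓ 1010✓ 1011✓ 1100✓ 1101✓ 1110✓
Round 1: -000✓ -010✓ -110✓ 0-10✓ 00-0✓ 011- 1-00✓ 1-10✓ 10-0✓ 101- 11-0✓ 110-
Round 2: --10 -0-0 1--0
PIs = {--10, -0-0, 011-, 1--0, 101-, 110-}
Coverage chart:
  m2: --10,-0-0
  m6: --10,011-
  m7: 011- ←essential
  m8: -0-0,1--0
  m10: --10,-0-0,1--0,101-
  m11: 101- ←essential
  m12: 1--0,110-
  m13: 110- ←essential
  m14: --10,1--0
Essential: 011-, 101-, 110-

YES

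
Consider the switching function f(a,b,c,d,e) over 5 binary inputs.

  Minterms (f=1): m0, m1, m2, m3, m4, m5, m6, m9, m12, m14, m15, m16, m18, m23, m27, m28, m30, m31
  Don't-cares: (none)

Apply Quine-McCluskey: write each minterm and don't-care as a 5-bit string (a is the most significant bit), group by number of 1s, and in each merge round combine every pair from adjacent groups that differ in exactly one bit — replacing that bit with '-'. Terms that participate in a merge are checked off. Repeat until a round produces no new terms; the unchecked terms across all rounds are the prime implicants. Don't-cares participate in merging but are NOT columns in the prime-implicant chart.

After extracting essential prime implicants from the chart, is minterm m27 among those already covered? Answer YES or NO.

YES

[col 0] 00000*, 00001*, 00010*, 00011*, 00100*, 00101*, 00110*, 01001*, 01100*, 01110*, 01111*, 10000*, 10010*, 10111*, 11011*, 11100*, 11110*, 11111*
[col 1] -0000*, -0010*, -1100*, -1110*, -1111*, 0-001, 0-100*, 0-110*, 00-00*, 00-01*, 00-10*, 000-0*, 000-1*, 0000-*, 0001-*, 001-0*, 0010-*, 011-0*, 0111-*, 1-111, 100-0*, 11-11, 111-0*, 1111-*
[col 2] -00-0, -11-0, -111-, 0-1-0, 00--0, 00-0-, 000--
Prime implicants: -00-0, -11-0, -111-, 0-001, 0-1-0, 00--0, 00-0-, 000--, 1-111, 11-11
PI chart (minterm → PIs covering it):
  0 | -00-0,00--0,00-0-,000--
  1 | 0-001,00-0-,000--
  2 | -00-0,00--0,000--
  3 | 000--  (sole → essential)
  4 | 0-1-0,00--0,00-0-
  5 | 00-0-  (sole → essential)
  6 | 0-1-0,00--0
  9 | 0-001  (sole → essential)
  12 | -11-0,0-1-0
  14 | -11-0,-111-,0-1-0
  15 | -111-  (sole → essential)
  16 | -00-0  (sole → essential)
  18 | -00-0  (sole → essential)
  23 | 1-111  (sole → essential)
  27 | 11-11  (sole → essential)
  28 | -11-0  (sole → essential)
  30 | -11-0,-111-
  31 | -111-,1-111,11-11
Essential prime implicants: -00-0, -11-0, -111-, 0-001, 00-0-, 000--, 1-111, 11-11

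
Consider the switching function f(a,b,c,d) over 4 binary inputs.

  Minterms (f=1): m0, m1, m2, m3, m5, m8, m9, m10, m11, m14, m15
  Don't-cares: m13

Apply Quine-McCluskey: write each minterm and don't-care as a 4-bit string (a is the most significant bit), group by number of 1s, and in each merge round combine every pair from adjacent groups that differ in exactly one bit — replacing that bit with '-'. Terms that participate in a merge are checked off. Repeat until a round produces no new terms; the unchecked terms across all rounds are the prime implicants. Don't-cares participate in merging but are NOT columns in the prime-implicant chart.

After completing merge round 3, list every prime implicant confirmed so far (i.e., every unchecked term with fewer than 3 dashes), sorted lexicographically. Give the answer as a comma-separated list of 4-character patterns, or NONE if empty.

[col 0] 0000*, 0001*, 0010*, 0011*, 0101*, 1000*, 1001*, 1010*, 1011*, 1101*, 1110*, 1111*
[col 1] -000*, -001*, -010*, -011*, -101*, 0-01*, 00-0*, 00-1*, 000-*, 001-*, 1-01*, 1-10*, 1-11*, 10-0*, 10-1*, 100-*, 101-*, 11-1*, 111-*
[col 2] --01, -0-0*, -0-1*, -00-*, -01-*, 00--*, 1--1, 1-1-, 10--*
[col 3] -0--
Prime implicants: --01, -0--, 1--1, 1-1-

--01, 1--1, 1-1-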